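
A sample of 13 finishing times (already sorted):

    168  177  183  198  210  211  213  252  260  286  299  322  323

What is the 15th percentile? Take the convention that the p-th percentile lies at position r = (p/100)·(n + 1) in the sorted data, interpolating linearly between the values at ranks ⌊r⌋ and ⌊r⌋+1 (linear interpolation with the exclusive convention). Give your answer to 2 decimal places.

177.60

n = 13.
r = (15/100)·(13 + 1) = 2.1.
Rank 2 is 177 and rank 3 is 183.
Interpolate: 177 + 0.1·(183 − 177) = 177 + 0.1·6 = 177.6.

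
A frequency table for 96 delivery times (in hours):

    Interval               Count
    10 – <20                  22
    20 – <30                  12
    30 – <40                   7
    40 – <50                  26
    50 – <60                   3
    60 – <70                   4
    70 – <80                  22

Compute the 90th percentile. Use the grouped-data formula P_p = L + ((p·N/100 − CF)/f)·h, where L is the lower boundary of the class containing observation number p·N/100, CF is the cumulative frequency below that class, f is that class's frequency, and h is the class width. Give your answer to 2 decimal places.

N = 96; target position k = 90/100 · 96 = 86.4.
Cumulative frequencies: 22, 34, 41, 67, 70, 74, 96.
Observation 86.4 falls in the class 70 – <80.
L = 70, CF = 74, f = 22, h = 10.
P90 = 70 + ((86.4 − 74)/22)·10 = 70 + 5.63636 = 75.6364.

75.64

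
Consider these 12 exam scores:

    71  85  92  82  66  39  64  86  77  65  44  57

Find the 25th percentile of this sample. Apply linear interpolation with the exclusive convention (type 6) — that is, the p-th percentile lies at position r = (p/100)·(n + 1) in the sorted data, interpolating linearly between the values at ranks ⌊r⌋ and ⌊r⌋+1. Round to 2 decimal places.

Sorted: 39, 44, 57, 64, 65, 66, 71, 77, 82, 85, 86, 92.
n = 12.
r = (25/100)·(12 + 1) = 3.25.
Rank 3 is 57 and rank 4 is 64.
Interpolate: 57 + 0.25·(64 − 57) = 57 + 0.25·7 = 58.75.

58.75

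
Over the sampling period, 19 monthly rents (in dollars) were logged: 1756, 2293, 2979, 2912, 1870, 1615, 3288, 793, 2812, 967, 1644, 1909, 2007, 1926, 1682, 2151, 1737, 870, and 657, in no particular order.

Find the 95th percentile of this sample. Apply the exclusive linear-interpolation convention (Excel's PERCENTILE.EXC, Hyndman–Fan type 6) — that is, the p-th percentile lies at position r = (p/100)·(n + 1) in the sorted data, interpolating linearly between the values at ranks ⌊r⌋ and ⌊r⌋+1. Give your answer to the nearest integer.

3288

Sorted: 657, 793, 870, 967, 1615, 1644, 1682, 1737, 1756, 1870, 1909, 1926, 2007, 2151, 2293, 2812, 2912, 2979, 3288.
n = 19.
r = (95/100)·(19 + 1) = 19.
r is an integer, so P95 is the value at rank 19: 3288.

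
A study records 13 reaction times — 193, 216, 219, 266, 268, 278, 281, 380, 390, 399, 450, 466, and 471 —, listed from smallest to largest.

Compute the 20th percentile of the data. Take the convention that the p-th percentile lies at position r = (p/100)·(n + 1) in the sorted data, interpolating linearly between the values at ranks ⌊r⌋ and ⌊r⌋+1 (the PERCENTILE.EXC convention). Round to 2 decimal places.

218.40

n = 13.
r = (20/100)·(13 + 1) = 2.8.
Rank 2 is 216 and rank 3 is 219.
Interpolate: 216 + 0.8·(219 − 216) = 216 + 0.8·3 = 218.4.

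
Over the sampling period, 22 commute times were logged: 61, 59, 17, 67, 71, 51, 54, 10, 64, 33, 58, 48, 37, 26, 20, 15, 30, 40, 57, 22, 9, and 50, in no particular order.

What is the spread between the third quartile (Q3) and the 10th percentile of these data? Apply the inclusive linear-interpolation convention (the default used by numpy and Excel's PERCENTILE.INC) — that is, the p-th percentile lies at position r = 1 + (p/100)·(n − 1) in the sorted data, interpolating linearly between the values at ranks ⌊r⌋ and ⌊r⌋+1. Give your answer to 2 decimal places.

Sorted: 9, 10, 15, 17, 20, 22, 26, 30, 33, 37, 40, 48, 50, 51, 54, 57, 58, 59, 61, 64, 67, 71.
n = 22.
P10: r = 3.1; ranks 3–4 are 15, 17; interpolating gives 15.2.
P75: r = 16.75; ranks 16–17 are 57, 58; interpolating gives 57.75.
Difference: 57.75 − 15.2 = 42.55.

42.55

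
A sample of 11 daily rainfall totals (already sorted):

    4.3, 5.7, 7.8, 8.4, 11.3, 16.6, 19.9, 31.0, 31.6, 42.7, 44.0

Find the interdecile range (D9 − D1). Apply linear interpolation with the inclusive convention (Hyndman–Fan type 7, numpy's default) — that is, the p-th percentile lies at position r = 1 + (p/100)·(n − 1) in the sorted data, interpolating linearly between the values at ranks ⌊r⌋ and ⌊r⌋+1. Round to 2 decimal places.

37.00

n = 11.
P10: r = 2 (integer) → 5.7.
P90: r = 10 (integer) → 42.7.
Difference: 42.7 − 5.7 = 37.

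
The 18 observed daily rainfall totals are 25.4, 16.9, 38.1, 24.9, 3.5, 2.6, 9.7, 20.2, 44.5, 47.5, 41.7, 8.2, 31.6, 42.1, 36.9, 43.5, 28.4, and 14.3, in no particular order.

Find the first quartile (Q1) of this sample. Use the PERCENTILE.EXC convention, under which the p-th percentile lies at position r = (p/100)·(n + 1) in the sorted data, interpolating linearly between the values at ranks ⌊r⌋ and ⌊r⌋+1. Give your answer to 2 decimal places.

Sorted: 2.6, 3.5, 8.2, 9.7, 14.3, 16.9, 20.2, 24.9, 25.4, 28.4, 31.6, 36.9, 38.1, 41.7, 42.1, 43.5, 44.5, 47.5.
n = 18.
r = (25/100)·(18 + 1) = 4.75.
Rank 4 is 9.7 and rank 5 is 14.3.
Interpolate: 9.7 + 0.75·(14.3 − 9.7) = 9.7 + 0.75·4.6 = 13.15.

13.15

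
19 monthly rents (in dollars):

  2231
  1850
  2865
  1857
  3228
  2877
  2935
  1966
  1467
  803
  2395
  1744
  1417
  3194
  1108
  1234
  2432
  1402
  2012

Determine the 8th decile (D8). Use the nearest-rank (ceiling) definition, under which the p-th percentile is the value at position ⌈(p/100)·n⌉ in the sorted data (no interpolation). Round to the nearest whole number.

2877

Sorted: 803, 1108, 1234, 1402, 1417, 1467, 1744, 1850, 1857, 1966, 2012, 2231, 2395, 2432, 2865, 2877, 2935, 3194, 3228.
n = 19.
Position = ⌈80/100 · 19⌉ = ⌈15.2⌉ = 16.
The value at rank 16 is 2877.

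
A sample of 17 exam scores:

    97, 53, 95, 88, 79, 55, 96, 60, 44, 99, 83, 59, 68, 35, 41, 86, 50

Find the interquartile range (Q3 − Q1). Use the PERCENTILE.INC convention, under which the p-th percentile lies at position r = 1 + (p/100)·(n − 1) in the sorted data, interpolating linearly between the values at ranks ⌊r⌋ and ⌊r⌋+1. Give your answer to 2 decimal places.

Sorted: 35, 41, 44, 50, 53, 55, 59, 60, 68, 79, 83, 86, 88, 95, 96, 97, 99.
n = 17.
P25: r = 5 (integer) → 53.
P75: r = 13 (integer) → 88.
Difference: 88 − 53 = 35.

35.00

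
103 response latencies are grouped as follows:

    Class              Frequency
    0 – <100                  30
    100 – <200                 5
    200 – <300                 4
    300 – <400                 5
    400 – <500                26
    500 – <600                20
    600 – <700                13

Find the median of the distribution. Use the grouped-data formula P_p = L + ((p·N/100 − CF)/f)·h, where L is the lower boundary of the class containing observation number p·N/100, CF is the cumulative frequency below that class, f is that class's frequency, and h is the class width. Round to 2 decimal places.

N = 103; target position k = 50/100 · 103 = 51.5.
Cumulative frequencies: 30, 35, 39, 44, 70, 90, 103.
Observation 51.5 falls in the class 400 – <500.
L = 400, CF = 44, f = 26, h = 100.
P50 = 400 + ((51.5 − 44)/26)·100 = 400 + 28.8462 = 428.846.

428.85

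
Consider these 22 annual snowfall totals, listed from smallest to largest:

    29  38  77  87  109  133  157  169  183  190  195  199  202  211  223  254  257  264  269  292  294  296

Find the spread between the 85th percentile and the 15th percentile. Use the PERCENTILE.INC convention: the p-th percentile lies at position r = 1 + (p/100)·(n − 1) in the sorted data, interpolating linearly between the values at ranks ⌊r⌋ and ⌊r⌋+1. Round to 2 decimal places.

177.95

n = 22.
P15: r = 4.15; ranks 4–5 are 87, 109; interpolating gives 90.3.
P85: r = 18.85; ranks 18–19 are 264, 269; interpolating gives 268.25.
Difference: 268.25 − 90.3 = 177.95.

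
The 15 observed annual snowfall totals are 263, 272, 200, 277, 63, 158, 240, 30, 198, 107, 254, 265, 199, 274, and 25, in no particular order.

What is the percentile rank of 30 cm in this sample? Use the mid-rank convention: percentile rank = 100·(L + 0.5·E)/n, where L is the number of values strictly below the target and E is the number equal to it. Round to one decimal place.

10.0

Sorted: 25, 30, 63, 107, 158, 198, 199, 200, 240, 254, 263, 265, 272, 274, 277.
Count below 30: L = 1; count equal: E = 1; n = 15.
Percentile rank = 100·(1 + 0.5·1)/15 = 100·1.5/15 = 10.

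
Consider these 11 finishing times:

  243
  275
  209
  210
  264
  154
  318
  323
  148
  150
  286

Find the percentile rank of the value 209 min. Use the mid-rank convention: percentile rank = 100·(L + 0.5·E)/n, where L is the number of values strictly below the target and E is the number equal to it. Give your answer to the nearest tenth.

31.8

Sorted: 148, 150, 154, 209, 210, 243, 264, 275, 286, 318, 323.
Count below 209: L = 3; count equal: E = 1; n = 11.
Percentile rank = 100·(3 + 0.5·1)/11 = 100·3.5/11 = 31.82.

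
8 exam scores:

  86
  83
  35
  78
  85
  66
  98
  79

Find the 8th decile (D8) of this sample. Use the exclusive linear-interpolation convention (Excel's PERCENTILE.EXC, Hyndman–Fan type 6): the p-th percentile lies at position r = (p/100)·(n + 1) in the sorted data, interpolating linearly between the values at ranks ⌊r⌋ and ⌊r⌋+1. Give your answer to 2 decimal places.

88.40

Sorted: 35, 66, 78, 79, 83, 85, 86, 98.
n = 8.
r = (80/100)·(8 + 1) = 7.2.
Rank 7 is 86 and rank 8 is 98.
Interpolate: 86 + 0.2·(98 − 86) = 86 + 0.2·12 = 88.4.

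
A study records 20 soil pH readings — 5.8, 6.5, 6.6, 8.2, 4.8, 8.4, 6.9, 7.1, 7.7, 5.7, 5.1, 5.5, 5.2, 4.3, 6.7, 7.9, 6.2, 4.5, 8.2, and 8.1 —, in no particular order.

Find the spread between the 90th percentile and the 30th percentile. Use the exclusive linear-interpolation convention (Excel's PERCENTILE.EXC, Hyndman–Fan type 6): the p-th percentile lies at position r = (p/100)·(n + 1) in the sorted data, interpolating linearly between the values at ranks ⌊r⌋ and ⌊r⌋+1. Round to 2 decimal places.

Sorted: 4.3, 4.5, 4.8, 5.1, 5.2, 5.5, 5.7, 5.8, 6.2, 6.5, 6.6, 6.7, 6.9, 7.1, 7.7, 7.9, 8.1, 8.2, 8.2, 8.4.
n = 20.
P30: r = 6.3; ranks 6–7 are 5.5, 5.7; interpolating gives 5.56.
P90: r = 18.9; ranks 18–19 are 8.2, 8.2; interpolating gives 8.2.
Difference: 8.2 − 5.56 = 2.64.

2.64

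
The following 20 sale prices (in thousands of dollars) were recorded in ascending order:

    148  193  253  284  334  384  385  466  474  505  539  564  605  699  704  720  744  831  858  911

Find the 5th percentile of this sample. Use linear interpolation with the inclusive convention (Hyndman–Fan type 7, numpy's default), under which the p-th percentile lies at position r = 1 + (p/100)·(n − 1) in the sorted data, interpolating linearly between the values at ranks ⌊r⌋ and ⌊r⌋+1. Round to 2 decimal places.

190.75

n = 20.
r = 1 + (5/100)·(20 − 1) = 1 + 0.95 = 1.95.
Rank 1 is 148 and rank 2 is 193.
Interpolate: 148 + 0.95·(193 − 148) = 148 + 0.95·45 = 190.75.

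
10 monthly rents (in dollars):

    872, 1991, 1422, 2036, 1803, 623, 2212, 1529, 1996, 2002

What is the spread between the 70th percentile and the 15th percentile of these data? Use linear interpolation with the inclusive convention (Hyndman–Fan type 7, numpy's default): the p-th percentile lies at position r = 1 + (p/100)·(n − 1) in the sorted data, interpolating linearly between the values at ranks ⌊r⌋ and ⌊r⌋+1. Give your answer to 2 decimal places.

933.30

Sorted: 623, 872, 1422, 1529, 1803, 1991, 1996, 2002, 2036, 2212.
n = 10.
P15: r = 2.35; ranks 2–3 are 872, 1422; interpolating gives 1064.5.
P70: r = 7.3; ranks 7–8 are 1996, 2002; interpolating gives 1997.8.
Difference: 1997.8 − 1064.5 = 933.3.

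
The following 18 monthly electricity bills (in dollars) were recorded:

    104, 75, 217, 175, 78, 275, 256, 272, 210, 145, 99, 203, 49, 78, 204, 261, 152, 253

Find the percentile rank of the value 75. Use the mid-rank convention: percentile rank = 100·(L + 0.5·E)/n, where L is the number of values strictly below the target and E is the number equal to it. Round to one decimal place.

8.3

Sorted: 49, 75, 78, 78, 99, 104, 145, 152, 175, 203, 204, 210, 217, 253, 256, 261, 272, 275.
Count below 75: L = 1; count equal: E = 1; n = 18.
Percentile rank = 100·(1 + 0.5·1)/18 = 100·1.5/18 = 8.333.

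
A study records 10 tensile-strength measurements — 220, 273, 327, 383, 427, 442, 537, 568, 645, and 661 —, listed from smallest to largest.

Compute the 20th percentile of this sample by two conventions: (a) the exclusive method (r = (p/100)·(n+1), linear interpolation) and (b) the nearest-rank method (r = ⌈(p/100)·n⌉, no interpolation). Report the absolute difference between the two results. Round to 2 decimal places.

n = 10.
(a) r = 2.2; between ranks 2 (273) and 3 (327): 283.8.
(b) the nearest-rank method: rank 2 → 273.
|283.8 − 273| = 10.8.

10.80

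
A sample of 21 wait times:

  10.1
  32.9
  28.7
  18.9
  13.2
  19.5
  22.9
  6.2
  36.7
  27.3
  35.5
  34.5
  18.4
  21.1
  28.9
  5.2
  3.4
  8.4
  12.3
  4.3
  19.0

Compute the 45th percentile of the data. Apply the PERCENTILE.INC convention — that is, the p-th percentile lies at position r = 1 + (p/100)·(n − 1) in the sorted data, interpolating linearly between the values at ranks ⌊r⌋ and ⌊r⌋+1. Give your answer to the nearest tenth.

Sorted: 3.4, 4.3, 5.2, 6.2, 8.4, 10.1, 12.3, 13.2, 18.4, 18.9, 19.0, 19.5, 21.1, 22.9, 27.3, 28.7, 28.9, 32.9, 34.5, 35.5, 36.7.
n = 21.
r = 1 + (45/100)·(21 − 1) = 1 + 9 = 10.
r is an integer, so P45 is the value at rank 10: 18.9.

18.9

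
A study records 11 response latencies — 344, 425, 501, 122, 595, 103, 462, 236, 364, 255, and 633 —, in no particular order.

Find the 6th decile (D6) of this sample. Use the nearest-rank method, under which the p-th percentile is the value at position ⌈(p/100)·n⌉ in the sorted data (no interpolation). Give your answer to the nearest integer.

Sorted: 103, 122, 236, 255, 344, 364, 425, 462, 501, 595, 633.
n = 11.
Position = ⌈60/100 · 11⌉ = ⌈6.6⌉ = 7.
The value at rank 7 is 425.

425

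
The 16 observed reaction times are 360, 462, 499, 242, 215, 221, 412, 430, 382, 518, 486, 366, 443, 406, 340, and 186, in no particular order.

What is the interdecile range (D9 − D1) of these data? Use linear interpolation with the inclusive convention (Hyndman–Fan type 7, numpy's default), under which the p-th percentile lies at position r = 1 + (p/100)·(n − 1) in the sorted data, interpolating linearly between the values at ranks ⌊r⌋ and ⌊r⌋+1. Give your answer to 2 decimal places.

274.50

Sorted: 186, 215, 221, 242, 340, 360, 366, 382, 406, 412, 430, 443, 462, 486, 499, 518.
n = 16.
P10: r = 2.5; ranks 2–3 are 215, 221; interpolating gives 218.
P90: r = 14.5; ranks 14–15 are 486, 499; interpolating gives 492.5.
Difference: 492.5 − 218 = 274.5.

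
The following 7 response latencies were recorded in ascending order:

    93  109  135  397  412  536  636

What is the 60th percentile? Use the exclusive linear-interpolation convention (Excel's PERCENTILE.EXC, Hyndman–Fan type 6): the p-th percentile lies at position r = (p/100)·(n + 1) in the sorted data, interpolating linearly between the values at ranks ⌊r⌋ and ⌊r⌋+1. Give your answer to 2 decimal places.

409.00

n = 7.
r = (60/100)·(7 + 1) = 4.8.
Rank 4 is 397 and rank 5 is 412.
Interpolate: 397 + 0.8·(412 − 397) = 397 + 0.8·15 = 409.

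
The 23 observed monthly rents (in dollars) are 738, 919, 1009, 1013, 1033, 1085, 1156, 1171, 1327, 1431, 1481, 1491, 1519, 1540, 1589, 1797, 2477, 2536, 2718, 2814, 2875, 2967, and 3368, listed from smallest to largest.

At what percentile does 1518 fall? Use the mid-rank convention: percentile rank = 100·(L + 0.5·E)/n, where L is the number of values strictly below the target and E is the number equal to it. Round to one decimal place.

52.2

Count below 1518: L = 12; count equal: E = 0; n = 23.
Percentile rank = 100·(12 + 0.5·0)/23 = 100·12/23 = 52.17.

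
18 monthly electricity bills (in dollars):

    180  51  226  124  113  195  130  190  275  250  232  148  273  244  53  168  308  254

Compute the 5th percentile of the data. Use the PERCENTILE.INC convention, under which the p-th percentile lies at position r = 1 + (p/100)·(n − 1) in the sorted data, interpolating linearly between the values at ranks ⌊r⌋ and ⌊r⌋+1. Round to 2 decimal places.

52.70

Sorted: 51, 53, 113, 124, 130, 148, 168, 180, 190, 195, 226, 232, 244, 250, 254, 273, 275, 308.
n = 18.
r = 1 + (5/100)·(18 − 1) = 1 + 0.85 = 1.85.
Rank 1 is 51 and rank 2 is 53.
Interpolate: 51 + 0.85·(53 − 51) = 51 + 0.85·2 = 52.7.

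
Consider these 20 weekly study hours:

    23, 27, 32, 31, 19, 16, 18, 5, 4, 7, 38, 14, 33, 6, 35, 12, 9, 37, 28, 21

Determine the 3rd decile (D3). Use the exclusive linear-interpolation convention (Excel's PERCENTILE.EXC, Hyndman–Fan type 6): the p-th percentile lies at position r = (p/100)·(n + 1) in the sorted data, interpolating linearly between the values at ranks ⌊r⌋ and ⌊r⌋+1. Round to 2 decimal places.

Sorted: 4, 5, 6, 7, 9, 12, 14, 16, 18, 19, 21, 23, 27, 28, 31, 32, 33, 35, 37, 38.
n = 20.
r = (30/100)·(20 + 1) = 6.3.
Rank 6 is 12 and rank 7 is 14.
Interpolate: 12 + 0.3·(14 − 12) = 12 + 0.3·2 = 12.6.

12.60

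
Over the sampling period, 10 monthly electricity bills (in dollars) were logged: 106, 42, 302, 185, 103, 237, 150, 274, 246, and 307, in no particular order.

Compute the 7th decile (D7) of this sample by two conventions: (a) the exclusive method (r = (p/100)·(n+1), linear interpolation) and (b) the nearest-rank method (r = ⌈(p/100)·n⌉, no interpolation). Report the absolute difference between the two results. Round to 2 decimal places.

19.60

Sorted: 42, 103, 106, 150, 185, 237, 246, 274, 302, 307.
n = 10.
(a) r = 7.7; between ranks 7 (246) and 8 (274): 265.6.
(b) the nearest-rank method: rank 7 → 246.
|265.6 − 246| = 19.6.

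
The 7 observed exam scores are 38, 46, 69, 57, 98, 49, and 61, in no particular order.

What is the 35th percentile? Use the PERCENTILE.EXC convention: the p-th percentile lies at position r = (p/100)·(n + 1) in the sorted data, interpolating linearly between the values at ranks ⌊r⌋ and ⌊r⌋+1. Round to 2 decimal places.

Sorted: 38, 46, 49, 57, 61, 69, 98.
n = 7.
r = (35/100)·(7 + 1) = 2.8.
Rank 2 is 46 and rank 3 is 49.
Interpolate: 46 + 0.8·(49 − 46) = 46 + 0.8·3 = 48.4.

48.40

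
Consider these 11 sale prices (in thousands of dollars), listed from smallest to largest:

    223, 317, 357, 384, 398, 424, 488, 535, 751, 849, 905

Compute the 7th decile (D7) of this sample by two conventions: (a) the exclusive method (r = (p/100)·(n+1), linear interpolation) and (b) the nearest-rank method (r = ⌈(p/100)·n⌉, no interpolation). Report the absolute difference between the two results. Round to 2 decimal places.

n = 11.
(a) r = 8.4; between ranks 8 (535) and 9 (751): 621.4.
(b) the nearest-rank method: rank 8 → 535.
|621.4 − 535| = 86.4.

86.40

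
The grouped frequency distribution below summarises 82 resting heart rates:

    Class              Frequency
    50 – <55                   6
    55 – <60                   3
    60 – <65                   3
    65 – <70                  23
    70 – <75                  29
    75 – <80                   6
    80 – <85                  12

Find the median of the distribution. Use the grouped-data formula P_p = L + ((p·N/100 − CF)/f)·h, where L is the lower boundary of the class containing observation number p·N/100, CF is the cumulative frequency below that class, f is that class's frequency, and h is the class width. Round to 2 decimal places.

71.03

N = 82; target position k = 50/100 · 82 = 41.
Cumulative frequencies: 6, 9, 12, 35, 64, 70, 82.
Observation 41 falls in the class 70 – <75.
L = 70, CF = 35, f = 29, h = 5.
P50 = 70 + ((41 − 35)/29)·5 = 70 + 1.03448 = 71.0345.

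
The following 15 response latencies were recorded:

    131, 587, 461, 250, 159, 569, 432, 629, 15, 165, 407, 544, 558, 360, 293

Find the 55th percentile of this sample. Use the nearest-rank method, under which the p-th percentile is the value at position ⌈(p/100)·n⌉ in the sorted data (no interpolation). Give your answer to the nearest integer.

432

Sorted: 15, 131, 159, 165, 250, 293, 360, 407, 432, 461, 544, 558, 569, 587, 629.
n = 15.
Position = ⌈55/100 · 15⌉ = ⌈8.25⌉ = 9.
The value at rank 9 is 432.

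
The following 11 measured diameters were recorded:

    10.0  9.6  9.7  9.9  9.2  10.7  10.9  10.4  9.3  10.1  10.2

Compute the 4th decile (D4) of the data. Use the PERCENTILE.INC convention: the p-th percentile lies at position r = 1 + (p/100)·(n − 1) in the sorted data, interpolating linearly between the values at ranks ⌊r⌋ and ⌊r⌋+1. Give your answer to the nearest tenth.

9.9

Sorted: 9.2, 9.3, 9.6, 9.7, 9.9, 10.0, 10.1, 10.2, 10.4, 10.7, 10.9.
n = 11.
r = 1 + (40/100)·(11 − 1) = 1 + 4 = 5.
r is an integer, so P40 is the value at rank 5: 9.9.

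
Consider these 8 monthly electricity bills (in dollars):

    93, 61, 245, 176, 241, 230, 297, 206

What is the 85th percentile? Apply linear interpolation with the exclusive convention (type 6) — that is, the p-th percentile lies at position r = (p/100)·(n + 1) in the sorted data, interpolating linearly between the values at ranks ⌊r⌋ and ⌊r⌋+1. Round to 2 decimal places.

278.80

Sorted: 61, 93, 176, 206, 230, 241, 245, 297.
n = 8.
r = (85/100)·(8 + 1) = 7.65.
Rank 7 is 245 and rank 8 is 297.
Interpolate: 245 + 0.65·(297 − 245) = 245 + 0.65·52 = 278.8.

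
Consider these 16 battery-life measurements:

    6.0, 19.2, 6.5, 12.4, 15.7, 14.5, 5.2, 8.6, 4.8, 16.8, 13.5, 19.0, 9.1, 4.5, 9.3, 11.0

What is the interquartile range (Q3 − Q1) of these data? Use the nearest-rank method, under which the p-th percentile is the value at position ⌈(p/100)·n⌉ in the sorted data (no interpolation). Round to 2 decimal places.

Sorted: 4.5, 4.8, 5.2, 6.0, 6.5, 8.6, 9.1, 9.3, 11.0, 12.4, 13.5, 14.5, 15.7, 16.8, 19.0, 19.2.
n = 16.
P25: rank ⌈25/100·16⌉ = 4 → 6.
P75: rank ⌈75/100·16⌉ = 12 → 14.5.
Difference: 14.5 − 6 = 8.5.

8.50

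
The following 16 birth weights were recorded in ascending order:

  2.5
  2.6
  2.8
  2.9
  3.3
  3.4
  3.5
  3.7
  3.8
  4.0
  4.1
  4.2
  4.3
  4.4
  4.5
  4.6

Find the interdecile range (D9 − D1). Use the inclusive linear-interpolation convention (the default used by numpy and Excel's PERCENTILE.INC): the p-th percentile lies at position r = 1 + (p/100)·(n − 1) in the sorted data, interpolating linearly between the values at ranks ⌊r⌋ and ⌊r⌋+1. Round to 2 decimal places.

n = 16.
P10: r = 2.5; ranks 2–3 are 2.6, 2.8; interpolating gives 2.7.
P90: r = 14.5; ranks 14–15 are 4.4, 4.5; interpolating gives 4.45.
Difference: 4.45 − 2.7 = 1.75.

1.75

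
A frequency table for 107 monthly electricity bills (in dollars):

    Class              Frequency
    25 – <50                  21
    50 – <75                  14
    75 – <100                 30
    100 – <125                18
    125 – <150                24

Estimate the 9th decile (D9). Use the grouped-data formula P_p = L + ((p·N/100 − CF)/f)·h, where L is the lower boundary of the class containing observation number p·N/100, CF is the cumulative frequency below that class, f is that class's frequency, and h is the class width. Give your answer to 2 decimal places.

138.85

N = 107; target position k = 90/100 · 107 = 96.3.
Cumulative frequencies: 21, 35, 65, 83, 107.
Observation 96.3 falls in the class 125 – <150.
L = 125, CF = 83, f = 24, h = 25.
P90 = 125 + ((96.3 − 83)/24)·25 = 125 + 13.8542 = 138.854.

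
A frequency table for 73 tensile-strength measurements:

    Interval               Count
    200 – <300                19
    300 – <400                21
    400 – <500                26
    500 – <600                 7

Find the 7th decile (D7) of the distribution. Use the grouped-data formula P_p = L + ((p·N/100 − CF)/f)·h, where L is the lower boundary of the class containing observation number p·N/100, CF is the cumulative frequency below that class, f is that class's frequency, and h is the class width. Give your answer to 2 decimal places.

N = 73; target position k = 70/100 · 73 = 51.1.
Cumulative frequencies: 19, 40, 66, 73.
Observation 51.1 falls in the class 400 – <500.
L = 400, CF = 40, f = 26, h = 100.
P70 = 400 + ((51.1 − 40)/26)·100 = 400 + 42.6923 = 442.692.

442.69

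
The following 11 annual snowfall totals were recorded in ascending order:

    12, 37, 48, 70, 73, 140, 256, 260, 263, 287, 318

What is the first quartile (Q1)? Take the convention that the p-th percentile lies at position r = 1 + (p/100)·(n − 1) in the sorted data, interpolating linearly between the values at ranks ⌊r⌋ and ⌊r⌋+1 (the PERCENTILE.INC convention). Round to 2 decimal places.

n = 11.
r = 1 + (25/100)·(11 − 1) = 1 + 2.5 = 3.5.
Rank 3 is 48 and rank 4 is 70.
Interpolate: 48 + 0.5·(70 − 48) = 48 + 0.5·22 = 59.

59.00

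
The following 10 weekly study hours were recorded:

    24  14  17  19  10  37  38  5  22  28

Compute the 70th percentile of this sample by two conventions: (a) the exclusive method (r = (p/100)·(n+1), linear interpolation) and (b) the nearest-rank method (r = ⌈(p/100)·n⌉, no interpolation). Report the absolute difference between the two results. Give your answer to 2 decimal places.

Sorted: 5, 10, 14, 17, 19, 22, 24, 28, 37, 38.
n = 10.
(a) r = 7.7; between ranks 7 (24) and 8 (28): 26.8.
(b) the nearest-rank method: rank 7 → 24.
|26.8 − 24| = 2.8.

2.80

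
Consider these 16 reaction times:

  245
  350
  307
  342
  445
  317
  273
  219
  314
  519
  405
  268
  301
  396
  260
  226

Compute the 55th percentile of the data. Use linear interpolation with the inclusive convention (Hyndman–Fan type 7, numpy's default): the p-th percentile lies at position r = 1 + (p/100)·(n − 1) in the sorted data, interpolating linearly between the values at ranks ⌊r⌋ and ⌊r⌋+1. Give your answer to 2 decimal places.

Sorted: 219, 226, 245, 260, 268, 273, 301, 307, 314, 317, 342, 350, 396, 405, 445, 519.
n = 16.
r = 1 + (55/100)·(16 − 1) = 1 + 8.25 = 9.25.
Rank 9 is 314 and rank 10 is 317.
Interpolate: 314 + 0.25·(317 − 314) = 314 + 0.25·3 = 314.75.

314.75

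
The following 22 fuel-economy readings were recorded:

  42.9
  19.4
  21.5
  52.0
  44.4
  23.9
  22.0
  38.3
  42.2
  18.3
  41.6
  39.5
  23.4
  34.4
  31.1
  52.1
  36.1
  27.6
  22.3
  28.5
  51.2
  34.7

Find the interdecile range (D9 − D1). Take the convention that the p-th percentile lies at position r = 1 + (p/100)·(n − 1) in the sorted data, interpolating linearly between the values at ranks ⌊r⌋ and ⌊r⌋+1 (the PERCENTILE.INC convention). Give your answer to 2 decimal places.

28.97

Sorted: 18.3, 19.4, 21.5, 22.0, 22.3, 23.4, 23.9, 27.6, 28.5, 31.1, 34.4, 34.7, 36.1, 38.3, 39.5, 41.6, 42.2, 42.9, 44.4, 51.2, 52.0, 52.1.
n = 22.
P10: r = 3.1; ranks 3–4 are 21.5, 22.0; interpolating gives 21.55.
P90: r = 19.9; ranks 19–20 are 44.4, 51.2; interpolating gives 50.52.
Difference: 50.52 − 21.55 = 28.97.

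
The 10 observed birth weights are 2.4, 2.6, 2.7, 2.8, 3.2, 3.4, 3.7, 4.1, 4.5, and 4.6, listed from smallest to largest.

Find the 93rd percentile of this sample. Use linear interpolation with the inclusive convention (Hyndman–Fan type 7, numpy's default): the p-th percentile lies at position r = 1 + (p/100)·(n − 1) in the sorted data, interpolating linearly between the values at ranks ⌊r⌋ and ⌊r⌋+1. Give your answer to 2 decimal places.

4.54

n = 10.
r = 1 + (93/100)·(10 − 1) = 1 + 8.37 = 9.37.
Rank 9 is 4.5 and rank 10 is 4.6.
Interpolate: 4.5 + 0.37·(4.6 − 4.5) = 4.5 + 0.37·0.1 = 4.537.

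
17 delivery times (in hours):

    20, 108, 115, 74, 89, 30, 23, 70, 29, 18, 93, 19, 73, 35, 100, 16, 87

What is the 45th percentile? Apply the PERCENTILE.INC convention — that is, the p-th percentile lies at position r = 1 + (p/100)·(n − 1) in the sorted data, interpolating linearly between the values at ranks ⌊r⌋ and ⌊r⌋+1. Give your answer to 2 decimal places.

42.00

Sorted: 16, 18, 19, 20, 23, 29, 30, 35, 70, 73, 74, 87, 89, 93, 100, 108, 115.
n = 17.
r = 1 + (45/100)·(17 − 1) = 1 + 7.2 = 8.2.
Rank 8 is 35 and rank 9 is 70.
Interpolate: 35 + 0.2·(70 − 35) = 35 + 0.2·35 = 42.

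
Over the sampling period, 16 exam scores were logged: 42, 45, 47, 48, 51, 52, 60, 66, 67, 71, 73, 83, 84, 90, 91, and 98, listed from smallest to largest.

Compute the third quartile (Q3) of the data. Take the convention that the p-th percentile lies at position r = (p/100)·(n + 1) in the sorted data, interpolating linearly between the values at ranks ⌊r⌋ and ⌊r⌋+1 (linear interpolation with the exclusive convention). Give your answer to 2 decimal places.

83.75

n = 16.
r = (75/100)·(16 + 1) = 12.75.
Rank 12 is 83 and rank 13 is 84.
Interpolate: 83 + 0.75·(84 − 83) = 83 + 0.75·1 = 83.75.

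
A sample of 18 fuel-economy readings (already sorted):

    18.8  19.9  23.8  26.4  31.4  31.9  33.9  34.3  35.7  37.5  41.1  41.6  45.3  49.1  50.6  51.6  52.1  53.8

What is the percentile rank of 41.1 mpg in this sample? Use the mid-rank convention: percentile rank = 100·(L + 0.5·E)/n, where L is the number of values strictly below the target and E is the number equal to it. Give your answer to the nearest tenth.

Count below 41.1: L = 10; count equal: E = 1; n = 18.
Percentile rank = 100·(10 + 0.5·1)/18 = 100·10.5/18 = 58.33.

58.3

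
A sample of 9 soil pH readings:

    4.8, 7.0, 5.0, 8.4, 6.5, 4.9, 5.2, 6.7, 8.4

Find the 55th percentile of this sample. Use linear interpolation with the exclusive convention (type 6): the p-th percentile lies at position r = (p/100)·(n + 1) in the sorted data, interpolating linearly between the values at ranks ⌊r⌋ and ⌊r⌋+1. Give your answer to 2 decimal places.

6.60

Sorted: 4.8, 4.9, 5.0, 5.2, 6.5, 6.7, 7.0, 8.4, 8.4.
n = 9.
r = (55/100)·(9 + 1) = 5.5.
Rank 5 is 6.5 and rank 6 is 6.7.
Interpolate: 6.5 + 0.5·(6.7 − 6.5) = 6.5 + 0.5·0.2 = 6.6.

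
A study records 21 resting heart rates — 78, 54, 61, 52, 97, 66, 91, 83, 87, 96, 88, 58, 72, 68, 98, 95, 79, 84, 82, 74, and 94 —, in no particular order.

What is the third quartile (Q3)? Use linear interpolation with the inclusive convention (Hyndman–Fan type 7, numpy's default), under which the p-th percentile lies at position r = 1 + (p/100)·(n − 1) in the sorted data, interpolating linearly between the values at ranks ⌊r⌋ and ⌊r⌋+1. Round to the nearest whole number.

Sorted: 52, 54, 58, 61, 66, 68, 72, 74, 78, 79, 82, 83, 84, 87, 88, 91, 94, 95, 96, 97, 98.
n = 21.
r = 1 + (75/100)·(21 − 1) = 1 + 15 = 16.
r is an integer, so P75 is the value at rank 16: 91.

91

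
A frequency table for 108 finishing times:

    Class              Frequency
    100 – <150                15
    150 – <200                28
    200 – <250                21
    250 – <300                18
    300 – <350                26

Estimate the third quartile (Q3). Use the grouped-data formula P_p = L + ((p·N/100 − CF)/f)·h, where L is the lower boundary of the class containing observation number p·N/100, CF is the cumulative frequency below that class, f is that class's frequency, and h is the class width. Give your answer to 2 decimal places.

297.22

N = 108; target position k = 75/100 · 108 = 81.
Cumulative frequencies: 15, 43, 64, 82, 108.
Observation 81 falls in the class 250 – <300.
L = 250, CF = 64, f = 18, h = 50.
P75 = 250 + ((81 − 64)/18)·50 = 250 + 47.2222 = 297.222.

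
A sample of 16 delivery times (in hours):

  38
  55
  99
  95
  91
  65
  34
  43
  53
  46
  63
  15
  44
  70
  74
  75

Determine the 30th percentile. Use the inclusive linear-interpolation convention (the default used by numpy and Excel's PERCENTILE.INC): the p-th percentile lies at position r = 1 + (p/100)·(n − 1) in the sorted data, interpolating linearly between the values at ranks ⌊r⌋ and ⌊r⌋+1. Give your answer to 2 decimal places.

45.00

Sorted: 15, 34, 38, 43, 44, 46, 53, 55, 63, 65, 70, 74, 75, 91, 95, 99.
n = 16.
r = 1 + (30/100)·(16 − 1) = 1 + 4.5 = 5.5.
Rank 5 is 44 and rank 6 is 46.
Interpolate: 44 + 0.5·(46 − 44) = 44 + 0.5·2 = 45.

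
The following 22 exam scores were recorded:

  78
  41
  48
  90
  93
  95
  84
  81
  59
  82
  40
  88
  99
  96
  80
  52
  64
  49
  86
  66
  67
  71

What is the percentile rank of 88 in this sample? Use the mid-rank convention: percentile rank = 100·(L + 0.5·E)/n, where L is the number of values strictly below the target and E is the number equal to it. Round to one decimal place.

Sorted: 40, 41, 48, 49, 52, 59, 64, 66, 67, 71, 78, 80, 81, 82, 84, 86, 88, 90, 93, 95, 96, 99.
Count below 88: L = 16; count equal: E = 1; n = 22.
Percentile rank = 100·(16 + 0.5·1)/22 = 100·16.5/22 = 75.

75.0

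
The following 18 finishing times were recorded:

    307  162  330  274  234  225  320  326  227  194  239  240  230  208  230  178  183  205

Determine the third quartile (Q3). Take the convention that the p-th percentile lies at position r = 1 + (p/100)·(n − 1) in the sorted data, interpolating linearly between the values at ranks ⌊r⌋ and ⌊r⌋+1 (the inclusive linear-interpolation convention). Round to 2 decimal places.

Sorted: 162, 178, 183, 194, 205, 208, 225, 227, 230, 230, 234, 239, 240, 274, 307, 320, 326, 330.
n = 18.
r = 1 + (75/100)·(18 − 1) = 1 + 12.75 = 13.75.
Rank 13 is 240 and rank 14 is 274.
Interpolate: 240 + 0.75·(274 − 240) = 240 + 0.75·34 = 265.5.

265.50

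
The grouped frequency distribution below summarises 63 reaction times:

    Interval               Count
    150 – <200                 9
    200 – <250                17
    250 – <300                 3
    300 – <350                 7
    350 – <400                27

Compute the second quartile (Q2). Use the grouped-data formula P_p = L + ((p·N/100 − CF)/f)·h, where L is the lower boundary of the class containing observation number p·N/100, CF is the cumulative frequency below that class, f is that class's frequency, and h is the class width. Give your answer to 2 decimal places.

N = 63; target position k = 50/100 · 63 = 31.5.
Cumulative frequencies: 9, 26, 29, 36, 63.
Observation 31.5 falls in the class 300 – <350.
L = 300, CF = 29, f = 7, h = 50.
P50 = 300 + ((31.5 − 29)/7)·50 = 300 + 17.8571 = 317.857.

317.86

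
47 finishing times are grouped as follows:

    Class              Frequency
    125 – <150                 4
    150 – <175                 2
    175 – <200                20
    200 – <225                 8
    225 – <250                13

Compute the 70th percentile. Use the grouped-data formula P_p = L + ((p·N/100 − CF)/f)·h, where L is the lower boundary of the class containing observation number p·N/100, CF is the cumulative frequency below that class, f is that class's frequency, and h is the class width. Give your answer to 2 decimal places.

N = 47; target position k = 70/100 · 47 = 32.9.
Cumulative frequencies: 4, 6, 26, 34, 47.
Observation 32.9 falls in the class 200 – <225.
L = 200, CF = 26, f = 8, h = 25.
P70 = 200 + ((32.9 − 26)/8)·25 = 200 + 21.5625 = 221.562.

221.56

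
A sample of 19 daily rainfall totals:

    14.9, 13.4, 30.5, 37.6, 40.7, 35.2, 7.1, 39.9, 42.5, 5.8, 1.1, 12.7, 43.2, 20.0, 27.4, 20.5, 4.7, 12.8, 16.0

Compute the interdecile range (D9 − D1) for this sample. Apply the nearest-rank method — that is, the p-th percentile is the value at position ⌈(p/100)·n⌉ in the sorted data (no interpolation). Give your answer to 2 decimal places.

Sorted: 1.1, 4.7, 5.8, 7.1, 12.7, 12.8, 13.4, 14.9, 16.0, 20.0, 20.5, 27.4, 30.5, 35.2, 37.6, 39.9, 40.7, 42.5, 43.2.
n = 19.
P10: rank ⌈10/100·19⌉ = 2 → 4.7.
P90: rank ⌈90/100·19⌉ = 18 → 42.5.
Difference: 42.5 − 4.7 = 37.8.

37.80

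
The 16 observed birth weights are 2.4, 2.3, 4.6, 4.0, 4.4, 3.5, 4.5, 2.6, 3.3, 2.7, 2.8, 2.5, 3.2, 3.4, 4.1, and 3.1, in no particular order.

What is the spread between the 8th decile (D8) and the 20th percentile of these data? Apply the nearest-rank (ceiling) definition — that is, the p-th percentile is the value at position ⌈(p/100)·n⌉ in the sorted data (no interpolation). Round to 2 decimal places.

Sorted: 2.3, 2.4, 2.5, 2.6, 2.7, 2.8, 3.1, 3.2, 3.3, 3.4, 3.5, 4.0, 4.1, 4.4, 4.5, 4.6.
n = 16.
P20: rank ⌈20/100·16⌉ = 4 → 2.6.
P80: rank ⌈80/100·16⌉ = 13 → 4.1.
Difference: 4.1 − 2.6 = 1.5.

1.50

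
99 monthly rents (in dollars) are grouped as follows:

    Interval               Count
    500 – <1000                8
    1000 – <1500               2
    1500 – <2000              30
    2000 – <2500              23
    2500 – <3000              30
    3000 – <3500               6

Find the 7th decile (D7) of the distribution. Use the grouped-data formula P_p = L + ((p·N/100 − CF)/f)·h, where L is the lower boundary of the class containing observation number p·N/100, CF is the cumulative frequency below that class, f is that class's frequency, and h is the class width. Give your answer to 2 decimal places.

2605.00

N = 99; target position k = 70/100 · 99 = 69.3.
Cumulative frequencies: 8, 10, 40, 63, 93, 99.
Observation 69.3 falls in the class 2500 – <3000.
L = 2500, CF = 63, f = 30, h = 500.
P70 = 2500 + ((69.3 − 63)/30)·500 = 2500 + 105 = 2605.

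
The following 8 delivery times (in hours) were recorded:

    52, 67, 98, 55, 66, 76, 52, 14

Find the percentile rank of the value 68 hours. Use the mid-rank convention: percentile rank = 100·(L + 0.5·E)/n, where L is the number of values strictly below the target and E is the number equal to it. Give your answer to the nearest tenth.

75.0

Sorted: 14, 52, 52, 55, 66, 67, 76, 98.
Count below 68: L = 6; count equal: E = 0; n = 8.
Percentile rank = 100·(6 + 0.5·0)/8 = 100·6/8 = 75.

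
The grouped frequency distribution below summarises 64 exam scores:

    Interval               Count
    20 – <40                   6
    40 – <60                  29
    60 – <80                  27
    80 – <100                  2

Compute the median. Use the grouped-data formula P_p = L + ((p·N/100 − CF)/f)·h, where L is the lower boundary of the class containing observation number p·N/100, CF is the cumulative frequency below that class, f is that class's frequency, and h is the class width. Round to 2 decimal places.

57.93

N = 64; target position k = 50/100 · 64 = 32.
Cumulative frequencies: 6, 35, 62, 64.
Observation 32 falls in the class 40 – <60.
L = 40, CF = 6, f = 29, h = 20.
P50 = 40 + ((32 − 6)/29)·20 = 40 + 17.931 = 57.931.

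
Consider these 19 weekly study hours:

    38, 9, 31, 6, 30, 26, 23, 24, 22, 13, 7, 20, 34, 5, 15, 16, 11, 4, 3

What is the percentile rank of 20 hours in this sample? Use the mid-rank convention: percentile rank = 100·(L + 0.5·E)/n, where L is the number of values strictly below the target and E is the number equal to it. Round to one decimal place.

Sorted: 3, 4, 5, 6, 7, 9, 11, 13, 15, 16, 20, 22, 23, 24, 26, 30, 31, 34, 38.
Count below 20: L = 10; count equal: E = 1; n = 19.
Percentile rank = 100·(10 + 0.5·1)/19 = 100·10.5/19 = 55.26.

55.3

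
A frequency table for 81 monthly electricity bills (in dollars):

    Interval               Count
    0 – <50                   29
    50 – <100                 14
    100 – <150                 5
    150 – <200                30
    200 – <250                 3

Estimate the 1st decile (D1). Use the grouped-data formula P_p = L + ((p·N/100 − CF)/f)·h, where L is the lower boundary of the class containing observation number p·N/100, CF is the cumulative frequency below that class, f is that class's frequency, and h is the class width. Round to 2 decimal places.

N = 81; target position k = 10/100 · 81 = 8.1.
Cumulative frequencies: 29, 43, 48, 78, 81.
Observation 8.1 falls in the class 0 – <50.
L = 0, CF = 0, f = 29, h = 50.
P10 = 0 + ((8.1 − 0)/29)·50 = 0 + 13.9655 = 13.9655.

13.97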